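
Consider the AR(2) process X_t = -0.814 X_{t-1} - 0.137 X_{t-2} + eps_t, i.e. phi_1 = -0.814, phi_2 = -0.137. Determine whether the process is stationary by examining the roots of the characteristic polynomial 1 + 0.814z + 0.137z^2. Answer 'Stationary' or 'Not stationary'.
\text{Stationary}

The AR(p) characteristic polynomial is P(z) = 1 + 0.814z + 0.137z^2.
Stationarity requires all roots to lie outside the unit circle, i.e. |z| > 1 for every root.
Set 1 + (0.814) z + (0.137) z^2 = 0, i.e. a z^2 + b z + c = 0 with a = 0.137, b = 0.814, c = 1.
Discriminant D = b^2 - 4ac = (0.814)^2 - 4*(0.137)*1 = 0.662596 - (0.548) = 0.114596.
D >= 0, so the roots are real: z = (-b +/- sqrt(D)) / (2a) = (-0.814 +/- 0.33852) / (0.274).
  z_1 = (-0.814 + 0.33852) / (0.274) = -1.7353,   |z_1| = 1.7353.
  z_2 = (-0.814 - 0.33852) / (0.274) = -4.2063,   |z_2| = 4.2063.
Moduli of all roots: 1.7353, 4.2063.
All moduli strictly greater than 1? Yes.
Verdict: Stationary.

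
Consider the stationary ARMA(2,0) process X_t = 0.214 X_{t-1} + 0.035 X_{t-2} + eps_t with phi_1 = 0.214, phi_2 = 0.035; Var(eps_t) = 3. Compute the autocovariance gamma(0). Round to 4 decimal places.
\gamma(0) = 3.1590

Multiply the model equation by X_{t-k} and take expectations. With theta_0 = psi_0 = 1 and psi_j the MA(infinity) weights, this gives
  gamma(k) - sum_i phi_i gamma(k-i) = c_k,
  c_k = sigma^2 * sum_{j=k..q} theta_j psi_{j-k}   (c_k = 0 for k > q),
using gamma(-m) = gamma(m).
Pure AR (q = 0): c_0 = sigma^2 = 3, c_k = 0 for k >= 1.
Equations for k = 0, 1, 2 (AR order 2, c_2 = 0):
  (E0) gamma(0) = phi_1 gamma(1) + phi_2 gamma(2) + c_0
  (E1) gamma(1) = phi_1 gamma(0) + phi_2 gamma(1) + c_1
  (E2) gamma(2) = phi_1 gamma(1) + phi_2 gamma(0)
From (E1): gamma(1) = A gamma(0) + B with
  A = phi_1 / (1 - phi_2) = 0.214 / 0.965 = 0.221762,   B = c_1 / (1 - phi_2) = 0 / 0.965 = 0.
Insert (E2) into (E0): gamma(0) (1 - phi_2^2) = phi_1 (1 + phi_2) gamma(1) + c_0.
  phi_1 (1 + phi_2) = (0.214)(1.035) = 0.22149,   1 - phi_2^2 = 0.998775.
Replace gamma(1) by A gamma(0) + B and collect gamma(0):
  gamma(0) [0.998775 - (0.22149)(0.221762)] = c_0 = 3
  gamma(0) * 0.949657 = 3
  gamma(0) = 3 / 0.949657 = 3.159035.
Therefore gamma(0) = 3.1590 (to 4 decimal places).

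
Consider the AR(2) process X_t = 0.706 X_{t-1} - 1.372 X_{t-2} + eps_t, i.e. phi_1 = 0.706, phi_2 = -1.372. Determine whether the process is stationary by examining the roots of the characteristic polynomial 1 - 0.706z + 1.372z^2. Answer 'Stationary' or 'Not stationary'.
\text{Not stationary}

The AR(p) characteristic polynomial is P(z) = 1 - 0.706z + 1.372z^2.
Stationarity requires all roots to lie outside the unit circle, i.e. |z| > 1 for every root.
Set 1 + (-0.706) z + (1.372) z^2 = 0, i.e. a z^2 + b z + c = 0 with a = 1.372, b = -0.706, c = 1.
Discriminant D = b^2 - 4ac = (-0.706)^2 - 4*(1.372)*1 = 0.498436 - (5.488) = -4.989564.
D < 0, so the roots are the complex-conjugate pair z = (-b +/- i sqrt(-D)) / (2a) = 0.2573 +/- 0.814i.
For a conjugate pair |z|^2 = z * conj(z) = (product of roots) = c/a = 1/(1.372) = 0.728863, so |z| = sqrt(0.728863) = 0.8537 for both roots.
Moduli of all roots: 0.8537, 0.8537.
All moduli strictly greater than 1? No.
Verdict: Not stationary.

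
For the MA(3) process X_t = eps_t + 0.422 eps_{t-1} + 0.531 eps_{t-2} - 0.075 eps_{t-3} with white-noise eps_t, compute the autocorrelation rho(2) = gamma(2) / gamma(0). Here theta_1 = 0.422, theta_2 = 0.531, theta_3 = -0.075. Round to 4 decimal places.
\rho(2) = 0.3407

For an MA(q) process with theta_0 = 1, the autocovariance is
  gamma(k) = sigma^2 * sum_{i=0..q-k} theta_i * theta_{i+k},
and rho(k) = gamma(k) / gamma(0). Sigma^2 cancels.
  numerator   = (1)*(0.531) + (0.422)*(-0.075) = 0.49935.
  denominator = (1)^2 + (0.422)^2 + (0.531)^2 + (-0.075)^2 = 1.46567.
  rho(2) = 0.49935 / 1.46567 = 0.3407.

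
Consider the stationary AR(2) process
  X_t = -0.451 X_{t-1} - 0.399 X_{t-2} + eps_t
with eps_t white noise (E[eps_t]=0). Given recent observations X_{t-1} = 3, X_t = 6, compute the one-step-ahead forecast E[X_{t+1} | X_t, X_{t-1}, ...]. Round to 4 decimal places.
E[X_{t+1} \mid \mathcal F_t] = -3.9030

For an AR(p) model X_t = c + sum_i phi_i X_{t-i} + eps_t, the
one-step-ahead conditional mean is
  E[X_{t+1} | X_t, ...] = c + sum_i phi_i X_{t+1-i}.
Substitute known values:
  E[X_{t+1} | ...] = (-0.451) * (6) + (-0.399) * (3)
                   = -3.9030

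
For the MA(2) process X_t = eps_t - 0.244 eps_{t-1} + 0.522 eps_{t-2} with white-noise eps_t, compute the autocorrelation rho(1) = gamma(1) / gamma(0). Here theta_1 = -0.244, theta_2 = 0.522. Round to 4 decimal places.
\rho(1) = -0.2788

For an MA(q) process with theta_0 = 1, the autocovariance is
  gamma(k) = sigma^2 * sum_{i=0..q-k} theta_i * theta_{i+k},
and rho(k) = gamma(k) / gamma(0). Sigma^2 cancels.
  numerator   = (1)*(-0.244) + (-0.244)*(0.522) = -0.371368.
  denominator = (1)^2 + (-0.244)^2 + (0.522)^2 = 1.33202.
  rho(1) = -0.371368 / 1.33202 = -0.2788.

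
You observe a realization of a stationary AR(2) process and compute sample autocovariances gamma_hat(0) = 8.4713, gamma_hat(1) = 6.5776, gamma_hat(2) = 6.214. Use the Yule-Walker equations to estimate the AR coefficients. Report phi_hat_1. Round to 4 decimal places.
\hat\phi_{1} = 0.5210

The Yule-Walker equations for an AR(p) process read, in matrix form,
  Gamma_p phi = r_p,   with   (Gamma_p)_{ij} = gamma(|i - j|),
                       (r_p)_i = gamma(i),   i,j = 1..p.
Substitute the sample gammas (Toeplitz matrix and right-hand side of size 2):
  Gamma_p = [[8.4713, 6.5776], [6.5776, 8.4713]]
  r_p     = [6.5776, 6.214]
Written out:
  8.4713 phi_1 + 6.5776 phi_2 = 6.5776
  6.5776 phi_1 + 8.4713 phi_2 = 6.214
Solve by Cramer's rule:
  det = gamma(0)^2 - gamma(1)^2 = (8.4713)^2 - (6.5776)^2 = 71.76292369 - 43.26482176 = 28.49810193
  phi_hat_1 = [gamma(1) gamma(0) - gamma(1) gamma(2)] / det = [(6.5776)(8.4713) - (6.5776)(6.214)] / 28.49810193 = 14.84761648 / 28.49810193 = 0.521
  phi_hat_2 = [gamma(0) gamma(2) - gamma(1)^2] / det = [(8.4713)(6.214) - (6.5776)^2] / 28.49810193 = 9.37583644 / 28.49810193 = 0.329
So phi_hat = [0.5210, 0.3290].
Therefore phi_hat_1 = 0.5210.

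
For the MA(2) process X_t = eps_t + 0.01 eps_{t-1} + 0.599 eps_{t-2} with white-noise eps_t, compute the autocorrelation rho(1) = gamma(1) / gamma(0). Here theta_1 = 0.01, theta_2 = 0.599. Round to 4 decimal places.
\rho(1) = 0.0118

For an MA(q) process with theta_0 = 1, the autocovariance is
  gamma(k) = sigma^2 * sum_{i=0..q-k} theta_i * theta_{i+k},
and rho(k) = gamma(k) / gamma(0). Sigma^2 cancels.
  numerator   = (1)*(0.01) + (0.01)*(0.599) = 0.01599.
  denominator = (1)^2 + (0.01)^2 + (0.599)^2 = 1.358901.
  rho(1) = 0.01599 / 1.358901 = 0.0118.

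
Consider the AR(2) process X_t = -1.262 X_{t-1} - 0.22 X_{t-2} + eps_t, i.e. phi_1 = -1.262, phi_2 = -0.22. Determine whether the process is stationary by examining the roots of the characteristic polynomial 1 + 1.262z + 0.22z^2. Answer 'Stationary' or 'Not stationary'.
\text{Not stationary}

The AR(p) characteristic polynomial is P(z) = 1 + 1.262z + 0.22z^2.
Stationarity requires all roots to lie outside the unit circle, i.e. |z| > 1 for every root.
Set 1 + (1.262) z + (0.22) z^2 = 0, i.e. a z^2 + b z + c = 0 with a = 0.22, b = 1.262, c = 1.
Discriminant D = b^2 - 4ac = (1.262)^2 - 4*(0.22)*1 = 1.592644 - (0.88) = 0.712644.
D >= 0, so the roots are real: z = (-b +/- sqrt(D)) / (2a) = (-1.262 +/- 0.844182) / (0.44).
  z_1 = (-1.262 + 0.844182) / (0.44) = -0.9496,   |z_1| = 0.9496.
  z_2 = (-1.262 - 0.844182) / (0.44) = -4.7868,   |z_2| = 4.7868.
Moduli of all roots: 0.9496, 4.7868.
All moduli strictly greater than 1? No.
Verdict: Not stationary.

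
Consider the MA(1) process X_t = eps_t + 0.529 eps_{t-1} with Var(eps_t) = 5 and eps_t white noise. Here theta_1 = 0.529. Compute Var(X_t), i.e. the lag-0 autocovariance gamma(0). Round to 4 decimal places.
\gamma(0) = 6.3992

For an MA(q) process X_t = eps_t + sum_i theta_i eps_{t-i} with
Var(eps_t) = sigma^2, the variance is
  gamma(0) = sigma^2 * (1 + sum_i theta_i^2).
  sum_i theta_i^2 = (0.529)^2 = 0.279841.
  gamma(0) = 5 * (1 + 0.279841) = 5 * 1.279841 = 6.399205, which rounds to 6.3992.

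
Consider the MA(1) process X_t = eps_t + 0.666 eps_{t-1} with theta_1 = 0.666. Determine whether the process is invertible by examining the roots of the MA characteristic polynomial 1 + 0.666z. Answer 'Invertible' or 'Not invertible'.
\text{Invertible}

The MA(q) characteristic polynomial is P(z) = 1 + 0.666z.
Invertibility requires all roots to lie outside the unit circle, i.e. |z| > 1 for every root.
This is linear in z: 1 + (0.666) z = 0  =>  z = -1/(0.666) = -1.501502,  |z| = 1.501502.
Moduli of all roots: 1.5015.
All moduli strictly greater than 1? Yes.
Verdict: Invertible.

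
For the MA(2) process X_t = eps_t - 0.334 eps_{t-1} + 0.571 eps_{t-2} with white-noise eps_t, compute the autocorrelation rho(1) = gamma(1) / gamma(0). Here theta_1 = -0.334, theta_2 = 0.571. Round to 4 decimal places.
\rho(1) = -0.3650

For an MA(q) process with theta_0 = 1, the autocovariance is
  gamma(k) = sigma^2 * sum_{i=0..q-k} theta_i * theta_{i+k},
and rho(k) = gamma(k) / gamma(0). Sigma^2 cancels.
  numerator   = (1)*(-0.334) + (-0.334)*(0.571) = -0.524714.
  denominator = (1)^2 + (-0.334)^2 + (0.571)^2 = 1.437597.
  rho(1) = -0.524714 / 1.437597 = -0.3650.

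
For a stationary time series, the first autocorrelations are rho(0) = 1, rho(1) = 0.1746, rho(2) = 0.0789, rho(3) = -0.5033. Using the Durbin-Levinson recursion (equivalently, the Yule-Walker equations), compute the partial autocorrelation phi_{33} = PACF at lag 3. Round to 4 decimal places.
\phi_{33} = -0.5430

The PACF at lag k is phi_{kk}, the last component of the solution
to the Yule-Walker system G_k phi = r_k where
  (G_k)_{ij} = rho(|i - j|), (r_k)_i = rho(i), i,j = 1..k.
Equivalently, Durbin-Levinson gives phi_{kk} iteratively:
  phi_{11} = rho(1)
  phi_{kk} = [rho(k) - sum_{j=1..k-1} phi_{k-1,j} rho(k-j)]
            / [1 - sum_{j=1..k-1} phi_{k-1,j} rho(j)],
  phi_{k,j} = phi_{k-1,j} - phi_{kk} phi_{k-1,k-j},  j = 1..k-1.
Step k = 1:
  phi_11 = rho(1) = 0.1746.
Step k = 2:
  phi_22 = [rho(2) - phi_11 rho(1)] / [1 - phi_11 rho(1)] = [0.0789 - (0.1746)(0.1746)] / [1 - (0.1746)(0.1746)]
         = 0.04841484 / 0.96951484 = 0.049937.
  Update: phi_21 = phi_11 - phi_22 phi_11 = 0.1746 - (0.049937)(0.1746) = 0.165881.
Step k = 3:
  phi_33 = [rho(3) - phi_21 rho(2) - phi_22 rho(1)] / [1 - phi_21 rho(1) - phi_22 rho(2)]
    numerator   = -0.5033 - (0.165881)(0.0789) - (0.049937)(0.1746) = -0.52510704
    denominator = 1 - (0.165881)(0.1746) - (0.049937)(0.0789) = 0.96709714
  phi_33 = -0.52510704 / 0.96709714 = -0.543.
Therefore phi_{33} = -0.5430.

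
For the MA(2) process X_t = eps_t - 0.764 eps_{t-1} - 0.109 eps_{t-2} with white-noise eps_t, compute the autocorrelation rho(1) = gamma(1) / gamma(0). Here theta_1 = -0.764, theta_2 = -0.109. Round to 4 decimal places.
\rho(1) = -0.4266

For an MA(q) process with theta_0 = 1, the autocovariance is
  gamma(k) = sigma^2 * sum_{i=0..q-k} theta_i * theta_{i+k},
and rho(k) = gamma(k) / gamma(0). Sigma^2 cancels.
  numerator   = (1)*(-0.764) + (-0.764)*(-0.109) = -0.680724.
  denominator = (1)^2 + (-0.764)^2 + (-0.109)^2 = 1.595577.
  rho(1) = -0.680724 / 1.595577 = -0.4266.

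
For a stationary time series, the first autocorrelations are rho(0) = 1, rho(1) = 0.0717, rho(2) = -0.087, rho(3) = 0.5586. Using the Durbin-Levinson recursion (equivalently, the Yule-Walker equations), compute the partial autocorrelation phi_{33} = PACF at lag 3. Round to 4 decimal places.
\phi_{33} = 0.5800

The PACF at lag k is phi_{kk}, the last component of the solution
to the Yule-Walker system G_k phi = r_k where
  (G_k)_{ij} = rho(|i - j|), (r_k)_i = rho(i), i,j = 1..k.
Equivalently, Durbin-Levinson gives phi_{kk} iteratively:
  phi_{11} = rho(1)
  phi_{kk} = [rho(k) - sum_{j=1..k-1} phi_{k-1,j} rho(k-j)]
            / [1 - sum_{j=1..k-1} phi_{k-1,j} rho(j)],
  phi_{k,j} = phi_{k-1,j} - phi_{kk} phi_{k-1,k-j},  j = 1..k-1.
Step k = 1:
  phi_11 = rho(1) = 0.0717.
Step k = 2:
  phi_22 = [rho(2) - phi_11 rho(1)] / [1 - phi_11 rho(1)] = [-0.087 - (0.0717)(0.0717)] / [1 - (0.0717)(0.0717)]
         = -0.09214089 / 0.99485911 = -0.092617.
  Update: phi_21 = phi_11 - phi_22 phi_11 = 0.0717 - (-0.092617)(0.0717) = 0.078341.
Step k = 3:
  phi_33 = [rho(3) - phi_21 rho(2) - phi_22 rho(1)] / [1 - phi_21 rho(1) - phi_22 rho(2)]
    numerator   = 0.5586 - (0.078341)(-0.087) - (-0.092617)(0.0717) = 0.57205628
    denominator = 1 - (0.078341)(0.0717) - (-0.092617)(-0.087) = 0.98632529
  phi_33 = 0.57205628 / 0.98632529 = 0.58.
Therefore phi_{33} = 0.5800.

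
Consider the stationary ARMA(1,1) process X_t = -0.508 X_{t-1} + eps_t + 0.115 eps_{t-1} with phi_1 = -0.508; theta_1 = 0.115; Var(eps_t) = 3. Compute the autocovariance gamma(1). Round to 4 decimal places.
\gamma(1) = -1.4963

Multiply the model equation by X_{t-k} and take expectations. With theta_0 = psi_0 = 1 and psi_j the MA(infinity) weights, this gives
  gamma(k) - sum_i phi_i gamma(k-i) = c_k,
  c_k = sigma^2 * sum_{j=k..q} theta_j psi_{j-k}   (c_k = 0 for k > q),
using gamma(-m) = gamma(m).
psi-weights needed (psi_j = theta_j + sum_i phi_i psi_{j-i}):
  psi_1 = theta_1 + phi_1 = 0.115 + (-0.508) = -0.393
Right-hand sides:
  c_0 = sigma^2 (1 + theta_1 psi_1) = 3 * (1 + (0.115)(-0.393)) = 3 * 0.954805 = 2.864415
  c_1 = sigma^2 theta_1 = 3 * (0.115) = 0.345
  c_2 = 0
Equations for k = 0 and k = 1 (AR order 1):
  gamma(0) = phi_1 gamma(1) + c_0
  gamma(1) = phi_1 gamma(0) + c_1
Substituting the second into the first: gamma(0) (1 - phi_1^2) = c_0 + phi_1 c_1, so
  gamma(0) = (c_0 + phi_1 c_1) / (1 - phi_1^2) = (2.864415 + (-0.508)(0.345)) / (1 - (-0.508)^2) = 2.689155 / 0.741936 = 3.624511.
  gamma(1) = phi_1 gamma(0) + c_1 = (-0.508)(3.624511) + (0.345) = -1.496251.
Therefore gamma(1) = -1.4963 (to 4 decimal places).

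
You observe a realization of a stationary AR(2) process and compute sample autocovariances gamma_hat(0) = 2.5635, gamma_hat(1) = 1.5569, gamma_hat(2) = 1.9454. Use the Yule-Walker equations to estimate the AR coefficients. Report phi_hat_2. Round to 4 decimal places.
\hat\phi_{2} = 0.6180

The Yule-Walker equations for an AR(p) process read, in matrix form,
  Gamma_p phi = r_p,   with   (Gamma_p)_{ij} = gamma(|i - j|),
                       (r_p)_i = gamma(i),   i,j = 1..p.
Substitute the sample gammas (Toeplitz matrix and right-hand side of size 2):
  Gamma_p = [[2.5635, 1.5569], [1.5569, 2.5635]]
  r_p     = [1.5569, 1.9454]
Written out:
  2.5635 phi_1 + 1.5569 phi_2 = 1.5569
  1.5569 phi_1 + 2.5635 phi_2 = 1.9454
Solve by Cramer's rule:
  det = gamma(0)^2 - gamma(1)^2 = (2.5635)^2 - (1.5569)^2 = 6.57153225 - 2.42393761 = 4.14759464
  phi_hat_1 = [gamma(1) gamma(0) - gamma(1) gamma(2)] / det = [(1.5569)(2.5635) - (1.5569)(1.9454)] / 4.14759464 = 0.96231989 / 4.14759464 = 0.232
  phi_hat_2 = [gamma(0) gamma(2) - gamma(1)^2] / det = [(2.5635)(1.9454) - (1.5569)^2] / 4.14759464 = 2.56309529 / 4.14759464 = 0.618
So phi_hat = [0.2320, 0.6180].
Therefore phi_hat_2 = 0.6180.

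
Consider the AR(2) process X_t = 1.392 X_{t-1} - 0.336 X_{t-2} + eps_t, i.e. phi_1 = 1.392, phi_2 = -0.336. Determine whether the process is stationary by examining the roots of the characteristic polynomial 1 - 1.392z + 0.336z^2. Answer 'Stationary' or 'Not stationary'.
\text{Not stationary}

The AR(p) characteristic polynomial is P(z) = 1 - 1.392z + 0.336z^2.
Stationarity requires all roots to lie outside the unit circle, i.e. |z| > 1 for every root.
Set 1 + (-1.392) z + (0.336) z^2 = 0, i.e. a z^2 + b z + c = 0 with a = 0.336, b = -1.392, c = 1.
Discriminant D = b^2 - 4ac = (-1.392)^2 - 4*(0.336)*1 = 1.937664 - (1.344) = 0.593664.
D >= 0, so the roots are real: z = (-b +/- sqrt(D)) / (2a) = (1.392 +/- 0.770496) / (0.672).
  z_1 = (1.392 + 0.770496) / (0.672) = 3.218,   |z_1| = 3.218.
  z_2 = (1.392 - 0.770496) / (0.672) = 0.9249,   |z_2| = 0.9249.
Moduli of all roots: 3.2180, 0.9249.
All moduli strictly greater than 1? No.
Verdict: Not stationary.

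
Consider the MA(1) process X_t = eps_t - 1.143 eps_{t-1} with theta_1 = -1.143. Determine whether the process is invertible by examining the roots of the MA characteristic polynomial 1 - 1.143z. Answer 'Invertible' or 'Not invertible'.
\text{Not invertible}

The MA(q) characteristic polynomial is P(z) = 1 - 1.143z.
Invertibility requires all roots to lie outside the unit circle, i.e. |z| > 1 for every root.
This is linear in z: 1 + (-1.143) z = 0  =>  z = -1/(-1.143) = 0.874891,  |z| = 0.874891.
Moduli of all roots: 0.8749.
All moduli strictly greater than 1? No.
Verdict: Not invertible.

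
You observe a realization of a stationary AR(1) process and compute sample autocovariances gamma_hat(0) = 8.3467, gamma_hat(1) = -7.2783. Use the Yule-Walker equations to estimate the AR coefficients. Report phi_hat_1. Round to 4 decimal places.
\hat\phi_{1} = -0.8720

The Yule-Walker equations for an AR(p) process read, in matrix form,
  Gamma_p phi = r_p,   with   (Gamma_p)_{ij} = gamma(|i - j|),
                       (r_p)_i = gamma(i),   i,j = 1..p.
Substitute the sample gammas (Toeplitz matrix and right-hand side of size 1):
  Gamma_p = [[8.3467]]
  r_p     = [-7.2783]
With p = 1 this is the single equation gamma(0) phi_1 = gamma(1):
  phi_hat_1 = gamma(1) / gamma(0) = -7.2783 / 8.3467 = -0.8720.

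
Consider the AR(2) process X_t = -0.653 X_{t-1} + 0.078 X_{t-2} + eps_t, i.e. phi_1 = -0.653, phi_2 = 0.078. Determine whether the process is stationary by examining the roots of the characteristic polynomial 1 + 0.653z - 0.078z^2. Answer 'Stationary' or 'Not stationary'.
\text{Stationary}

The AR(p) characteristic polynomial is P(z) = 1 + 0.653z - 0.078z^2.
Stationarity requires all roots to lie outside the unit circle, i.e. |z| > 1 for every root.
Set 1 + (0.653) z + (-0.078) z^2 = 0, i.e. a z^2 + b z + c = 0 with a = -0.078, b = 0.653, c = 1.
Discriminant D = b^2 - 4ac = (0.653)^2 - 4*(-0.078)*1 = 0.426409 - (-0.312) = 0.738409.
D >= 0, so the roots are real: z = (-b +/- sqrt(D)) / (2a) = (-0.653 +/- 0.859307) / (-0.156).
  z_1 = (-0.653 + 0.859307) / (-0.156) = -1.3225,   |z_1| = 1.3225.
  z_2 = (-0.653 - 0.859307) / (-0.156) = 9.6943,   |z_2| = 9.6943.
Moduli of all roots: 1.3225, 9.6943.
All moduli strictly greater than 1? Yes.
Verdict: Stationary.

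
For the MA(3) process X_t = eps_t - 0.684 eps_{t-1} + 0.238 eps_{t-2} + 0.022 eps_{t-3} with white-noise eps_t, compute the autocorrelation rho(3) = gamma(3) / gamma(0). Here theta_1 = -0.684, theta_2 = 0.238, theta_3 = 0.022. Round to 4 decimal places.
\rho(3) = 0.0144

For an MA(q) process with theta_0 = 1, the autocovariance is
  gamma(k) = sigma^2 * sum_{i=0..q-k} theta_i * theta_{i+k},
and rho(k) = gamma(k) / gamma(0). Sigma^2 cancels.
  numerator   = (1)*(0.022) = 0.022.
  denominator = (1)^2 + (-0.684)^2 + (0.238)^2 + (0.022)^2 = 1.524984.
  rho(3) = 0.022 / 1.524984 = 0.0144.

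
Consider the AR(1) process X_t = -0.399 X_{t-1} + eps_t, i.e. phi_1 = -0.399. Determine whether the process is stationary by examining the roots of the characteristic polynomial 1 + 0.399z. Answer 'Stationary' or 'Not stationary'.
\text{Stationary}

The AR(p) characteristic polynomial is P(z) = 1 + 0.399z.
Stationarity requires all roots to lie outside the unit circle, i.e. |z| > 1 for every root.
This is linear in z: 1 + (0.399) z = 0  =>  z = -1/(0.399) = -2.506266,  |z| = 2.506266.
Moduli of all roots: 2.5063.
All moduli strictly greater than 1? Yes.
Verdict: Stationary.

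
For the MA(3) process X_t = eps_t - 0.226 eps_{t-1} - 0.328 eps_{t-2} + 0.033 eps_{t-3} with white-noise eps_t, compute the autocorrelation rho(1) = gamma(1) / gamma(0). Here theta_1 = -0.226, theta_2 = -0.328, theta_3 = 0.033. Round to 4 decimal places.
\rho(1) = -0.1403

For an MA(q) process with theta_0 = 1, the autocovariance is
  gamma(k) = sigma^2 * sum_{i=0..q-k} theta_i * theta_{i+k},
and rho(k) = gamma(k) / gamma(0). Sigma^2 cancels.
  numerator   = (1)*(-0.226) + (-0.226)*(-0.328) + (-0.328)*(0.033) = -0.162696.
  denominator = (1)^2 + (-0.226)^2 + (-0.328)^2 + (0.033)^2 = 1.159749.
  rho(1) = -0.162696 / 1.159749 = -0.1403.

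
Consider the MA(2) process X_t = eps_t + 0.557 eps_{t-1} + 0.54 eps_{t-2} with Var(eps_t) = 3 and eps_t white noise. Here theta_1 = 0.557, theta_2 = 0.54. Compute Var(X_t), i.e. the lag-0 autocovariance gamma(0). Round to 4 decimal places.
\gamma(0) = 4.8055

For an MA(q) process X_t = eps_t + sum_i theta_i eps_{t-i} with
Var(eps_t) = sigma^2, the variance is
  gamma(0) = sigma^2 * (1 + sum_i theta_i^2).
  sum_i theta_i^2 = (0.557)^2 + (0.54)^2 = 0.310249 + 0.2916 = 0.601849.
  gamma(0) = 3 * (1 + 0.601849) = 3 * 1.601849 = 4.805547, which rounds to 4.8055.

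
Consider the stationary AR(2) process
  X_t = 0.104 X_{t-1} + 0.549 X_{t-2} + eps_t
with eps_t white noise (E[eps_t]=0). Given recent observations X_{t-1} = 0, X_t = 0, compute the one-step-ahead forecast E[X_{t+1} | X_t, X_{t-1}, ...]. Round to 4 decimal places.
E[X_{t+1} \mid \mathcal F_t] = 0.0000

For an AR(p) model X_t = c + sum_i phi_i X_{t-i} + eps_t, the
one-step-ahead conditional mean is
  E[X_{t+1} | X_t, ...] = c + sum_i phi_i X_{t+1-i}.
Substitute known values:
  E[X_{t+1} | ...] = (0.104) * (0) + (0.549) * (0)
                   = 0.0000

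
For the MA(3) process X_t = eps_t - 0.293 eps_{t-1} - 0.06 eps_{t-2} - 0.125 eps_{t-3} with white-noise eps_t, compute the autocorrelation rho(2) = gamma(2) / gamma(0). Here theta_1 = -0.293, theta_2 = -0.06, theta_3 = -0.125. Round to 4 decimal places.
\rho(2) = -0.0212

For an MA(q) process with theta_0 = 1, the autocovariance is
  gamma(k) = sigma^2 * sum_{i=0..q-k} theta_i * theta_{i+k},
and rho(k) = gamma(k) / gamma(0). Sigma^2 cancels.
  numerator   = (1)*(-0.06) + (-0.293)*(-0.125) = -0.023375.
  denominator = (1)^2 + (-0.293)^2 + (-0.06)^2 + (-0.125)^2 = 1.105074.
  rho(2) = -0.023375 / 1.105074 = -0.0212.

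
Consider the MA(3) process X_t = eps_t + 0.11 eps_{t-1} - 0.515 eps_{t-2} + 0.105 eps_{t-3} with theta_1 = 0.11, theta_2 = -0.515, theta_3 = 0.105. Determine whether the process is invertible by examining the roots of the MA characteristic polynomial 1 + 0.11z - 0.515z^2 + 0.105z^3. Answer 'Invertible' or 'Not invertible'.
\text{Invertible}

The MA(q) characteristic polynomial is P(z) = 1 + 0.11z - 0.515z^2 + 0.105z^3.
Invertibility requires all roots to lie outside the unit circle, i.e. |z| > 1 for every root.
Degree 3: look for a simple real root z0 first, then factor out (1 - z/z0) and solve the remaining quadratic.
Testing z0 = 2: P(2) = 1 + (0.11)(2) + (-0.515)(2)^2 + (0.105)(2)^3
  = 1 + (0.22) + (-2.06) + (0.84) = 0.  So z_0 = 2 is a root, |z_0| = 2.
Divide out the factor (1 - 0.5 z) = (1 - z/z0) (since 1/z0 = 0.5):
  P(z) = (1 - 0.5 z)(1 + (0.61) z + (-0.21) z^2)
  [check: z-coef 0.61 - (0.5) = 0.11; z^2-coef -0.21 - (0.5)(0.61) = -0.515; z^3-coef -(0.5)(-0.21) = 0.105.]
Remaining roots from the quadratic factor 1 + (0.61) z + (-0.21) z^2:
  Set 1 + (0.61) z + (-0.21) z^2 = 0, i.e. a z^2 + b z + c = 0 with a = -0.21, b = 0.61, c = 1.
  Discriminant D = b^2 - 4ac = (0.61)^2 - 4*(-0.21)*1 = 0.3721 - (-0.84) = 1.2121.
  D >= 0, so the roots are real: z = (-b +/- sqrt(D)) / (2a) = (-0.61 +/- 1.100954) / (-0.42).
    z_1 = (-0.61 + 1.100954) / (-0.42) = -1.1689,   |z_1| = 1.1689.
    z_2 = (-0.61 - 1.100954) / (-0.42) = 4.0737,   |z_2| = 4.0737.
Moduli of all roots: 2.0000, 1.1689, 4.0737.
All moduli strictly greater than 1? Yes.
Verdict: Invertible.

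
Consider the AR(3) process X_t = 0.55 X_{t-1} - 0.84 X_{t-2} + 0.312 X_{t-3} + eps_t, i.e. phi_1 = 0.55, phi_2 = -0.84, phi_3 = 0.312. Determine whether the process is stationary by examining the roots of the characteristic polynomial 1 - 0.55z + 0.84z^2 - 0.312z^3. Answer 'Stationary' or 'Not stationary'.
\text{Stationary}

The AR(p) characteristic polynomial is P(z) = 1 - 0.55z + 0.84z^2 - 0.312z^3.
Stationarity requires all roots to lie outside the unit circle, i.e. |z| > 1 for every root.
Degree 3: look for a simple real root z0 first, then factor out (1 - z/z0) and solve the remaining quadratic.
Testing z0 = 2.5: P(2.5) = 1 + (-0.55)(2.5) + (0.84)(2.5)^2 + (-0.312)(2.5)^3
  = 1 + (-1.375) + (5.25) + (-4.875) = 0.  So z_0 = 2.5 is a root, |z_0| = 2.5.
Divide out the factor (1 - 0.4 z) = (1 - z/z0) (since 1/z0 = 0.4):
  P(z) = (1 - 0.4 z)(1 + (-0.15) z + (0.78) z^2)
  [check: z-coef -0.15 - (0.4) = -0.55; z^2-coef 0.78 - (0.4)(-0.15) = 0.84; z^3-coef -(0.4)(0.78) = -0.312.]
Remaining roots from the quadratic factor 1 + (-0.15) z + (0.78) z^2:
  Set 1 + (-0.15) z + (0.78) z^2 = 0, i.e. a z^2 + b z + c = 0 with a = 0.78, b = -0.15, c = 1.
  Discriminant D = b^2 - 4ac = (-0.15)^2 - 4*(0.78)*1 = 0.0225 - (3.12) = -3.0975.
  D < 0, so the roots are the complex-conjugate pair z = (-b +/- i sqrt(-D)) / (2a) = 0.0962 +/- 1.1282i.
  For a conjugate pair |z|^2 = z * conj(z) = (product of roots) = c/a = 1/(0.78) = 1.282051, so |z| = sqrt(1.282051) = 1.1323 for both roots.
Moduli of all roots: 2.5000, 1.1323, 1.1323.
All moduli strictly greater than 1? Yes.
Verdict: Stationary.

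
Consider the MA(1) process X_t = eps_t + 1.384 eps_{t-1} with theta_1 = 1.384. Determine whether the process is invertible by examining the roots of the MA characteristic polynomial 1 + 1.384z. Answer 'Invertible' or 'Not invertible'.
\text{Not invertible}

The MA(q) characteristic polynomial is P(z) = 1 + 1.384z.
Invertibility requires all roots to lie outside the unit circle, i.e. |z| > 1 for every root.
This is linear in z: 1 + (1.384) z = 0  =>  z = -1/(1.384) = -0.722543,  |z| = 0.722543.
Moduli of all roots: 0.7225.
All moduli strictly greater than 1? No.
Verdict: Not invertible.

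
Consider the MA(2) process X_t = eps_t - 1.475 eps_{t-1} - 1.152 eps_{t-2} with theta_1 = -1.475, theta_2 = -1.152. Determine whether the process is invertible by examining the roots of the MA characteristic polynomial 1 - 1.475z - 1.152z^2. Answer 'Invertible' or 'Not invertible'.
\text{Not invertible}

The MA(q) characteristic polynomial is P(z) = 1 - 1.475z - 1.152z^2.
Invertibility requires all roots to lie outside the unit circle, i.e. |z| > 1 for every root.
Set 1 + (-1.475) z + (-1.152) z^2 = 0, i.e. a z^2 + b z + c = 0 with a = -1.152, b = -1.475, c = 1.
Discriminant D = b^2 - 4ac = (-1.475)^2 - 4*(-1.152)*1 = 2.175625 - (-4.608) = 6.783625.
D >= 0, so the roots are real: z = (-b +/- sqrt(D)) / (2a) = (1.475 +/- 2.604539) / (-2.304).
  z_1 = (1.475 + 2.604539) / (-2.304) = -1.7706,   |z_1| = 1.7706.
  z_2 = (1.475 - 2.604539) / (-2.304) = 0.4903,   |z_2| = 0.4903.
Moduli of all roots: 1.7706, 0.4903.
All moduli strictly greater than 1? No.
Verdict: Not invertible.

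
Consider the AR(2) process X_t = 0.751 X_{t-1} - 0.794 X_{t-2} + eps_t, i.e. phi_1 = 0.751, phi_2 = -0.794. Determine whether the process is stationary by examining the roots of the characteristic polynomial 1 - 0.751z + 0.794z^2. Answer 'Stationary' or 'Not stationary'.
\text{Stationary}

The AR(p) characteristic polynomial is P(z) = 1 - 0.751z + 0.794z^2.
Stationarity requires all roots to lie outside the unit circle, i.e. |z| > 1 for every root.
Set 1 + (-0.751) z + (0.794) z^2 = 0, i.e. a z^2 + b z + c = 0 with a = 0.794, b = -0.751, c = 1.
Discriminant D = b^2 - 4ac = (-0.751)^2 - 4*(0.794)*1 = 0.564001 - (3.176) = -2.611999.
D < 0, so the roots are the complex-conjugate pair z = (-b +/- i sqrt(-D)) / (2a) = 0.4729 +/- 1.0177i.
For a conjugate pair |z|^2 = z * conj(z) = (product of roots) = c/a = 1/(0.794) = 1.259446, so |z| = sqrt(1.259446) = 1.1223 for both roots.
Moduli of all roots: 1.1223, 1.1223.
All moduli strictly greater than 1? Yes.
Verdict: Stationary.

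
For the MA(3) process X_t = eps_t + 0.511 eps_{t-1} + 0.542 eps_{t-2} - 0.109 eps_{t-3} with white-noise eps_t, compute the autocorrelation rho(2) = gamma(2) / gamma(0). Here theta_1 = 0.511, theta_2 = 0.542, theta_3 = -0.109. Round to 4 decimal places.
\rho(2) = 0.3104

For an MA(q) process with theta_0 = 1, the autocovariance is
  gamma(k) = sigma^2 * sum_{i=0..q-k} theta_i * theta_{i+k},
and rho(k) = gamma(k) / gamma(0). Sigma^2 cancels.
  numerator   = (1)*(0.542) + (0.511)*(-0.109) = 0.486301.
  denominator = (1)^2 + (0.511)^2 + (0.542)^2 + (-0.109)^2 = 1.566766.
  rho(2) = 0.486301 / 1.566766 = 0.3104.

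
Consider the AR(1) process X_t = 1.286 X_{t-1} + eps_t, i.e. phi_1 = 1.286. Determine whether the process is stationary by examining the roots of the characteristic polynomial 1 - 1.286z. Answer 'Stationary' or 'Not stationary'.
\text{Not stationary}

The AR(p) characteristic polynomial is P(z) = 1 - 1.286z.
Stationarity requires all roots to lie outside the unit circle, i.e. |z| > 1 for every root.
This is linear in z: 1 + (-1.286) z = 0  =>  z = -1/(-1.286) = 0.777605,  |z| = 0.777605.
Moduli of all roots: 0.7776.
All moduli strictly greater than 1? No.
Verdict: Not stationary.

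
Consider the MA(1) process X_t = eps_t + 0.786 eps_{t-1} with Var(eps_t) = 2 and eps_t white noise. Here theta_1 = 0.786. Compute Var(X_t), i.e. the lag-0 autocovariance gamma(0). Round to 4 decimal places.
\gamma(0) = 3.2356

For an MA(q) process X_t = eps_t + sum_i theta_i eps_{t-i} with
Var(eps_t) = sigma^2, the variance is
  gamma(0) = sigma^2 * (1 + sum_i theta_i^2).
  sum_i theta_i^2 = (0.786)^2 = 0.617796.
  gamma(0) = 2 * (1 + 0.617796) = 2 * 1.617796 = 3.235592, which rounds to 3.2356.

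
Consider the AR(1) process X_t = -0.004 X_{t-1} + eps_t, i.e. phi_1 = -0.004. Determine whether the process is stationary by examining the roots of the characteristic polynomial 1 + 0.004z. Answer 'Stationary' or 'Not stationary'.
\text{Stationary}

The AR(p) characteristic polynomial is P(z) = 1 + 0.004z.
Stationarity requires all roots to lie outside the unit circle, i.e. |z| > 1 for every root.
This is linear in z: 1 + (0.004) z = 0  =>  z = -1/(0.004) = -250,  |z| = 250.
Moduli of all roots: 250.0000.
All moduli strictly greater than 1? Yes.
Verdict: Stationary.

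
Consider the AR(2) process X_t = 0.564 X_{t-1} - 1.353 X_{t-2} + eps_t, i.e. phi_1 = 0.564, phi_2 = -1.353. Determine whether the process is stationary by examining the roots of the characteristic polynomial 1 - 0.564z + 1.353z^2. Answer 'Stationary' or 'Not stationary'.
\text{Not stationary}

The AR(p) characteristic polynomial is P(z) = 1 - 0.564z + 1.353z^2.
Stationarity requires all roots to lie outside the unit circle, i.e. |z| > 1 for every root.
Set 1 + (-0.564) z + (1.353) z^2 = 0, i.e. a z^2 + b z + c = 0 with a = 1.353, b = -0.564, c = 1.
Discriminant D = b^2 - 4ac = (-0.564)^2 - 4*(1.353)*1 = 0.318096 - (5.412) = -5.093904.
D < 0, so the roots are the complex-conjugate pair z = (-b +/- i sqrt(-D)) / (2a) = 0.2084 +/- 0.8341i.
For a conjugate pair |z|^2 = z * conj(z) = (product of roots) = c/a = 1/(1.353) = 0.739098, so |z| = sqrt(0.739098) = 0.8597 for both roots.
Moduli of all roots: 0.8597, 0.8597.
All moduli strictly greater than 1? No.
Verdict: Not stationary.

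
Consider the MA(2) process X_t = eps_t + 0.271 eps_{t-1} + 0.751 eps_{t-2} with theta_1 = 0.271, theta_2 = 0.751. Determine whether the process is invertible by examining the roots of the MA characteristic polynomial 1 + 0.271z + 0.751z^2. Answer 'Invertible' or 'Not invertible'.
\text{Invertible}

The MA(q) characteristic polynomial is P(z) = 1 + 0.271z + 0.751z^2.
Invertibility requires all roots to lie outside the unit circle, i.e. |z| > 1 for every root.
Set 1 + (0.271) z + (0.751) z^2 = 0, i.e. a z^2 + b z + c = 0 with a = 0.751, b = 0.271, c = 1.
Discriminant D = b^2 - 4ac = (0.271)^2 - 4*(0.751)*1 = 0.073441 - (3.004) = -2.930559.
D < 0, so the roots are the complex-conjugate pair z = (-b +/- i sqrt(-D)) / (2a) = -0.1804 +/- 1.1397i.
For a conjugate pair |z|^2 = z * conj(z) = (product of roots) = c/a = 1/(0.751) = 1.331558, so |z| = sqrt(1.331558) = 1.1539 for both roots.
Moduli of all roots: 1.1539, 1.1539.
All moduli strictly greater than 1? Yes.
Verdict: Invertible.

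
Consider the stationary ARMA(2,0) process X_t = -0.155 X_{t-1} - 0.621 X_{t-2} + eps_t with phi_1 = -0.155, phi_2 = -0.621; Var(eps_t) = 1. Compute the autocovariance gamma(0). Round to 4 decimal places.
\gamma(0) = 1.6427

Multiply the model equation by X_{t-k} and take expectations. With theta_0 = psi_0 = 1 and psi_j the MA(infinity) weights, this gives
  gamma(k) - sum_i phi_i gamma(k-i) = c_k,
  c_k = sigma^2 * sum_{j=k..q} theta_j psi_{j-k}   (c_k = 0 for k > q),
using gamma(-m) = gamma(m).
Pure AR (q = 0): c_0 = sigma^2 = 1, c_k = 0 for k >= 1.
Equations for k = 0, 1, 2 (AR order 2, c_2 = 0):
  (E0) gamma(0) = phi_1 gamma(1) + phi_2 gamma(2) + c_0
  (E1) gamma(1) = phi_1 gamma(0) + phi_2 gamma(1) + c_1
  (E2) gamma(2) = phi_1 gamma(1) + phi_2 gamma(0)
From (E1): gamma(1) = A gamma(0) + B with
  A = phi_1 / (1 - phi_2) = -0.155 / 1.621 = -0.09562,   B = c_1 / (1 - phi_2) = 0 / 1.621 = 0.
Insert (E2) into (E0): gamma(0) (1 - phi_2^2) = phi_1 (1 + phi_2) gamma(1) + c_0.
  phi_1 (1 + phi_2) = (-0.155)(0.379) = -0.058745,   1 - phi_2^2 = 0.614359.
Replace gamma(1) by A gamma(0) + B and collect gamma(0):
  gamma(0) [0.614359 - (-0.058745)(-0.09562)] = c_0 = 1
  gamma(0) * 0.608742 = 1
  gamma(0) = 1 / 0.608742 = 1.642733.
Therefore gamma(0) = 1.6427 (to 4 decimal places).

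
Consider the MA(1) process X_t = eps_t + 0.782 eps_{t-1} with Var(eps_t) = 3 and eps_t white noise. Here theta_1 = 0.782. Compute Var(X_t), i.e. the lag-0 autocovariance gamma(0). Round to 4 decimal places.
\gamma(0) = 4.8346

For an MA(q) process X_t = eps_t + sum_i theta_i eps_{t-i} with
Var(eps_t) = sigma^2, the variance is
  gamma(0) = sigma^2 * (1 + sum_i theta_i^2).
  sum_i theta_i^2 = (0.782)^2 = 0.611524.
  gamma(0) = 3 * (1 + 0.611524) = 3 * 1.611524 = 4.834572, which rounds to 4.8346.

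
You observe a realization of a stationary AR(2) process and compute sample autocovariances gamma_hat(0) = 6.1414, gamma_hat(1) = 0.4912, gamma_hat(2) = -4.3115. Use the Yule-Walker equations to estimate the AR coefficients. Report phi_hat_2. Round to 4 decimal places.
\hat\phi_{2} = -0.7130

The Yule-Walker equations for an AR(p) process read, in matrix form,
  Gamma_p phi = r_p,   with   (Gamma_p)_{ij} = gamma(|i - j|),
                       (r_p)_i = gamma(i),   i,j = 1..p.
Substitute the sample gammas (Toeplitz matrix and right-hand side of size 2):
  Gamma_p = [[6.1414, 0.4912], [0.4912, 6.1414]]
  r_p     = [0.4912, -4.3115]
Written out:
  6.1414 phi_1 + 0.4912 phi_2 = 0.4912
  0.4912 phi_1 + 6.1414 phi_2 = -4.3115
Solve by Cramer's rule:
  det = gamma(0)^2 - gamma(1)^2 = (6.1414)^2 - (0.4912)^2 = 37.71679396 - 0.24127744 = 37.47551652
  phi_hat_1 = [gamma(1) gamma(0) - gamma(1) gamma(2)] / det = [(0.4912)(6.1414) - (0.4912)(-4.3115)] / 37.47551652 = 5.13446448 / 37.47551652 = 0.137
  phi_hat_2 = [gamma(0) gamma(2) - gamma(1)^2] / det = [(6.1414)(-4.3115) - (0.4912)^2] / 37.47551652 = -26.71992354 / 37.47551652 = -0.713
So phi_hat = [0.1370, -0.7130].
Therefore phi_hat_2 = -0.7130.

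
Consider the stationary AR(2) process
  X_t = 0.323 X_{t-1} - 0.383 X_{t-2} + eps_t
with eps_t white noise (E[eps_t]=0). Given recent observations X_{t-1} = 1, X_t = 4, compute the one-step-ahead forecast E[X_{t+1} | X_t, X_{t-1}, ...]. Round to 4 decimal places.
E[X_{t+1} \mid \mathcal F_t] = 0.9090

For an AR(p) model X_t = c + sum_i phi_i X_{t-i} + eps_t, the
one-step-ahead conditional mean is
  E[X_{t+1} | X_t, ...] = c + sum_i phi_i X_{t+1-i}.
Substitute known values:
  E[X_{t+1} | ...] = (0.323) * (4) + (-0.383) * (1)
                   = 0.9090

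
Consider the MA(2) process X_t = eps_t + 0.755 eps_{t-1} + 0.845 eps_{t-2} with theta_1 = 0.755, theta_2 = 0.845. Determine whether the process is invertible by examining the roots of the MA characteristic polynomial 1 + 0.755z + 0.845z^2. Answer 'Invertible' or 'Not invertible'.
\text{Invertible}

The MA(q) characteristic polynomial is P(z) = 1 + 0.755z + 0.845z^2.
Invertibility requires all roots to lie outside the unit circle, i.e. |z| > 1 for every root.
Set 1 + (0.755) z + (0.845) z^2 = 0, i.e. a z^2 + b z + c = 0 with a = 0.845, b = 0.755, c = 1.
Discriminant D = b^2 - 4ac = (0.755)^2 - 4*(0.845)*1 = 0.570025 - (3.38) = -2.809975.
D < 0, so the roots are the complex-conjugate pair z = (-b +/- i sqrt(-D)) / (2a) = -0.4467 +/- 0.9919i.
For a conjugate pair |z|^2 = z * conj(z) = (product of roots) = c/a = 1/(0.845) = 1.183432, so |z| = sqrt(1.183432) = 1.0879 for both roots.
Moduli of all roots: 1.0879, 1.0879.
All moduli strictly greater than 1? Yes.
Verdict: Invertible.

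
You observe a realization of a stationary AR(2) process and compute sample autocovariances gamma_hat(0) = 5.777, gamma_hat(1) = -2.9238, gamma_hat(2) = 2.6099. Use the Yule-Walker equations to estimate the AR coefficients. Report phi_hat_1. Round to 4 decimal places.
\hat\phi_{1} = -0.3730

The Yule-Walker equations for an AR(p) process read, in matrix form,
  Gamma_p phi = r_p,   with   (Gamma_p)_{ij} = gamma(|i - j|),
                       (r_p)_i = gamma(i),   i,j = 1..p.
Substitute the sample gammas (Toeplitz matrix and right-hand side of size 2):
  Gamma_p = [[5.777, -2.9238], [-2.9238, 5.777]]
  r_p     = [-2.9238, 2.6099]
Written out:
  5.777 phi_1 - 2.9238 phi_2 = -2.9238
  -2.9238 phi_1 + 5.777 phi_2 = 2.6099
Solve by Cramer's rule:
  det = gamma(0)^2 - gamma(1)^2 = (5.777)^2 - (-2.9238)^2 = 33.373729 - 8.54860644 = 24.82512256
  phi_hat_1 = [gamma(1) gamma(0) - gamma(1) gamma(2)] / det = [(-2.9238)(5.777) - (-2.9238)(2.6099)] / 24.82512256 = -9.25996698 / 24.82512256 = -0.373
  phi_hat_2 = [gamma(0) gamma(2) - gamma(1)^2] / det = [(5.777)(2.6099) - (-2.9238)^2] / 24.82512256 = 6.52878586 / 24.82512256 = 0.263
So phi_hat = [-0.3730, 0.2630].
Therefore phi_hat_1 = -0.3730.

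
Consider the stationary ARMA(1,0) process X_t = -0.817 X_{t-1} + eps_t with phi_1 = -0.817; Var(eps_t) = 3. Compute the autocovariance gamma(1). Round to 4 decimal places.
\gamma(1) = -7.3712

Multiply the model equation by X_{t-k} and take expectations. With theta_0 = psi_0 = 1 and psi_j the MA(infinity) weights, this gives
  gamma(k) - sum_i phi_i gamma(k-i) = c_k,
  c_k = sigma^2 * sum_{j=k..q} theta_j psi_{j-k}   (c_k = 0 for k > q),
using gamma(-m) = gamma(m).
Pure AR (q = 0): c_0 = sigma^2 = 3, c_k = 0 for k >= 1.
Equations for k = 0 and k = 1 (AR order 1):
  gamma(0) = phi_1 gamma(1) + c_0
  gamma(1) = phi_1 gamma(0) + c_1
Substituting the second into the first: gamma(0) (1 - phi_1^2) = c_0 + phi_1 c_1, so
  gamma(0) = c_0 / (1 - phi_1^2) = 3 / (1 - (-0.817)^2) = 3 / 0.332511 = 9.022258.
  gamma(1) = phi_1 gamma(0) = (-0.817)(9.022258) = -7.371185.
Therefore gamma(1) = -7.3712 (to 4 decimal places).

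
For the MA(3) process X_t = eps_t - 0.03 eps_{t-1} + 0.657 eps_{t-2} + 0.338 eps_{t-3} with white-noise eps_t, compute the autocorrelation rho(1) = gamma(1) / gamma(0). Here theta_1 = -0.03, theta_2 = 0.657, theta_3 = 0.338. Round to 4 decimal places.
\rho(1) = 0.1114

For an MA(q) process with theta_0 = 1, the autocovariance is
  gamma(k) = sigma^2 * sum_{i=0..q-k} theta_i * theta_{i+k},
and rho(k) = gamma(k) / gamma(0). Sigma^2 cancels.
  numerator   = (1)*(-0.03) + (-0.03)*(0.657) + (0.657)*(0.338) = 0.172356.
  denominator = (1)^2 + (-0.03)^2 + (0.657)^2 + (0.338)^2 = 1.546793.
  rho(1) = 0.172356 / 1.546793 = 0.1114.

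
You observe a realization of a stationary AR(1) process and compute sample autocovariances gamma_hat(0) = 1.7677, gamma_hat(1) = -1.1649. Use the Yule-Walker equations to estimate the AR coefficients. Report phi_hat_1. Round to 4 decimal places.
\hat\phi_{1} = -0.6590

The Yule-Walker equations for an AR(p) process read, in matrix form,
  Gamma_p phi = r_p,   with   (Gamma_p)_{ij} = gamma(|i - j|),
                       (r_p)_i = gamma(i),   i,j = 1..p.
Substitute the sample gammas (Toeplitz matrix and right-hand side of size 1):
  Gamma_p = [[1.7677]]
  r_p     = [-1.1649]
With p = 1 this is the single equation gamma(0) phi_1 = gamma(1):
  phi_hat_1 = gamma(1) / gamma(0) = -1.1649 / 1.7677 = -0.6590.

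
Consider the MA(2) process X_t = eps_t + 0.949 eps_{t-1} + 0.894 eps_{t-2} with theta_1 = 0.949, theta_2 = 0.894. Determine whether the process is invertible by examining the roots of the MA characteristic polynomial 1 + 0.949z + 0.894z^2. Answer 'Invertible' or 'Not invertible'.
\text{Invertible}

The MA(q) characteristic polynomial is P(z) = 1 + 0.949z + 0.894z^2.
Invertibility requires all roots to lie outside the unit circle, i.e. |z| > 1 for every root.
Set 1 + (0.949) z + (0.894) z^2 = 0, i.e. a z^2 + b z + c = 0 with a = 0.894, b = 0.949, c = 1.
Discriminant D = b^2 - 4ac = (0.949)^2 - 4*(0.894)*1 = 0.900601 - (3.576) = -2.675399.
D < 0, so the roots are the complex-conjugate pair z = (-b +/- i sqrt(-D)) / (2a) = -0.5308 +/- 0.9148i.
For a conjugate pair |z|^2 = z * conj(z) = (product of roots) = c/a = 1/(0.894) = 1.118568, so |z| = sqrt(1.118568) = 1.0576 for both roots.
Moduli of all roots: 1.0576, 1.0576.
All moduli strictly greater than 1? Yes.
Verdict: Invertible.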